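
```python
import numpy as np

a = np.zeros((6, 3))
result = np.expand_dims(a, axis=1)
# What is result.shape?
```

(6, 1, 3)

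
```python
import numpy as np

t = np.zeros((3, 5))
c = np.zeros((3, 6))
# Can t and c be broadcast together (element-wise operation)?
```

No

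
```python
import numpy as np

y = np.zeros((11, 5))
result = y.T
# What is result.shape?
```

(5, 11)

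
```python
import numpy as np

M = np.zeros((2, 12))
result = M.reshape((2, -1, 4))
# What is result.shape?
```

(2, 3, 4)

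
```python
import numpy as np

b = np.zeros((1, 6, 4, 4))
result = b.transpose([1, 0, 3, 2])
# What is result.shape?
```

(6, 1, 4, 4)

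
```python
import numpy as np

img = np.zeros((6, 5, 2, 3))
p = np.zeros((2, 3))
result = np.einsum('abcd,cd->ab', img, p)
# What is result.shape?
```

(6, 5)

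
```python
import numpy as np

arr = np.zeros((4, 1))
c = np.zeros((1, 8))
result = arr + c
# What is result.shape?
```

(4, 8)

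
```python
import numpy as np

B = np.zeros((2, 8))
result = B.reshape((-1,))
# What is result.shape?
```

(16,)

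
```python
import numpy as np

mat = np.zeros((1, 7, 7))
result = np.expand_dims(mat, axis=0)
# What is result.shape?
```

(1, 1, 7, 7)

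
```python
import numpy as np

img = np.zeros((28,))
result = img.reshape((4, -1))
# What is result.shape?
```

(4, 7)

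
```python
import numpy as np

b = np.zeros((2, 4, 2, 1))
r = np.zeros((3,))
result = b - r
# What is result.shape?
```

(2, 4, 2, 3)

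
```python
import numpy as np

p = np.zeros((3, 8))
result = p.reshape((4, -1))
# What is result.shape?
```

(4, 6)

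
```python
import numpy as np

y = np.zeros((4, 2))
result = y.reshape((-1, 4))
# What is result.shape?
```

(2, 4)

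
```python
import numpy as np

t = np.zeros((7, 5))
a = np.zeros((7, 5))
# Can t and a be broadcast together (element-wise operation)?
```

Yes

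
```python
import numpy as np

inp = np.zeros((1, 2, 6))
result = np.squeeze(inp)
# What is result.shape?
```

(2, 6)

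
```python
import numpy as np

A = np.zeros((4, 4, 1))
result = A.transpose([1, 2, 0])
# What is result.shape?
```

(4, 1, 4)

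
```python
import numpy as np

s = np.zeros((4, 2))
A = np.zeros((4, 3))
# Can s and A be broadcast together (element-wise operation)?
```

No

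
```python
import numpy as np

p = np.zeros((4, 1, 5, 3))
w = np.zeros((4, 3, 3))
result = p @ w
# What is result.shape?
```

(4, 4, 5, 3)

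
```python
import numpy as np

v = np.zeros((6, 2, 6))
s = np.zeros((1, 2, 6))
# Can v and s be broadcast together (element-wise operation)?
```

Yes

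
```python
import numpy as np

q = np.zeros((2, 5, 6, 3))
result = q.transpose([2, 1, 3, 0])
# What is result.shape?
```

(6, 5, 3, 2)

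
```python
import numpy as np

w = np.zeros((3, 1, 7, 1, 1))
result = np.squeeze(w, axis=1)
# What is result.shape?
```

(3, 7, 1, 1)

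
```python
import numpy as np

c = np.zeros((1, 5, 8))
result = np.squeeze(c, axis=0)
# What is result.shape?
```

(5, 8)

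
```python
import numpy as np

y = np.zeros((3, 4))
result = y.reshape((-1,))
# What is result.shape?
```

(12,)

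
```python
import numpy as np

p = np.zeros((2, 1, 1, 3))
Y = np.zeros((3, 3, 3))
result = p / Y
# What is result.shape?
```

(2, 3, 3, 3)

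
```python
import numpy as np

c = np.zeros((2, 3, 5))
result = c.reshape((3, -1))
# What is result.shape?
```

(3, 10)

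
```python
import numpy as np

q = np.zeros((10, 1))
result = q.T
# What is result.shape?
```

(1, 10)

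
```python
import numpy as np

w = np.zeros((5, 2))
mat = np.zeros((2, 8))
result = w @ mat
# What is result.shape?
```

(5, 8)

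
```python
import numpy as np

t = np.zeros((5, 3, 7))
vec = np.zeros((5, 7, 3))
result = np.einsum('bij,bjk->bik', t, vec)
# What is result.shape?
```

(5, 3, 3)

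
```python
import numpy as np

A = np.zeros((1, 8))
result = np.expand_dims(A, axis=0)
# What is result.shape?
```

(1, 1, 8)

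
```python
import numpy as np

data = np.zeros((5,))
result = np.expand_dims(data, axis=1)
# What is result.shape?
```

(5, 1)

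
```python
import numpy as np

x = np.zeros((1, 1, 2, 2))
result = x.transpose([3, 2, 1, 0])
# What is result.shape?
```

(2, 2, 1, 1)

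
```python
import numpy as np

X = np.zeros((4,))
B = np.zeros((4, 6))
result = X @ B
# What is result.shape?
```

(6,)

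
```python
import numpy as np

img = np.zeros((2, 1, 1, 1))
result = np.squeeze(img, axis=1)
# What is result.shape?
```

(2, 1, 1)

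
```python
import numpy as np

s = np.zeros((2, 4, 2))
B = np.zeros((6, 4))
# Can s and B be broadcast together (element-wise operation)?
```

No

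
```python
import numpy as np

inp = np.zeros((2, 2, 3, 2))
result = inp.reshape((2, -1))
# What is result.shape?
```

(2, 12)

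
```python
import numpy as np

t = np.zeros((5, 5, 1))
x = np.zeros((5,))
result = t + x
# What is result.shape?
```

(5, 5, 5)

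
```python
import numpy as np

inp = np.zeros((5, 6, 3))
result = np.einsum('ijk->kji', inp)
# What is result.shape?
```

(3, 6, 5)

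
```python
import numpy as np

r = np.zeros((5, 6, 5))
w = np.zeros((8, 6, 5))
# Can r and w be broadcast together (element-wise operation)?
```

No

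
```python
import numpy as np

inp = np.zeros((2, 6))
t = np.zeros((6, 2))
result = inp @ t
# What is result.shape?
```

(2, 2)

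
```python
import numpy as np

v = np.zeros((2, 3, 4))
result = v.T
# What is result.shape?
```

(4, 3, 2)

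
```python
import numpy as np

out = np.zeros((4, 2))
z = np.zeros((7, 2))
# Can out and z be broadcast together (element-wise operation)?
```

No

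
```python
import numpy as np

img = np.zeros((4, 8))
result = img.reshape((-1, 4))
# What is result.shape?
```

(8, 4)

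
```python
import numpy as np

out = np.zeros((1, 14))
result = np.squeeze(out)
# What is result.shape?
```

(14,)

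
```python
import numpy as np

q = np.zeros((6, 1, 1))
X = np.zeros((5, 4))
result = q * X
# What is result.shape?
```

(6, 5, 4)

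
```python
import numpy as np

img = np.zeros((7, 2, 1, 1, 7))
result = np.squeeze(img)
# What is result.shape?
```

(7, 2, 7)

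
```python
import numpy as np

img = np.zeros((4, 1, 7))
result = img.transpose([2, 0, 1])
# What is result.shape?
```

(7, 4, 1)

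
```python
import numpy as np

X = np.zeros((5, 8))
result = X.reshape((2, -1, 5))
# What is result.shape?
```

(2, 4, 5)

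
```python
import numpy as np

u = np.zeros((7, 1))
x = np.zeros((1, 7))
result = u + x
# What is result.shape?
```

(7, 7)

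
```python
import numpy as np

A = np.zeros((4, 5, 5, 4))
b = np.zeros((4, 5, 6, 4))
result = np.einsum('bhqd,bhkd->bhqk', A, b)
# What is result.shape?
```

(4, 5, 5, 6)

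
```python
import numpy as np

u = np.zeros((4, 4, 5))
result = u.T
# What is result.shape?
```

(5, 4, 4)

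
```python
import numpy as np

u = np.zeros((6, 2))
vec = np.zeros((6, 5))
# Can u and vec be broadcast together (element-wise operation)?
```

No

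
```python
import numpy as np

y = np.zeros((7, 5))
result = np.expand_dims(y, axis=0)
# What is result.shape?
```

(1, 7, 5)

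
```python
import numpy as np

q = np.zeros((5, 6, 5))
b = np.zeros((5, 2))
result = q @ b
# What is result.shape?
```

(5, 6, 2)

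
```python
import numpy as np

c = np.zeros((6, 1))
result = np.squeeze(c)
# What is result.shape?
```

(6,)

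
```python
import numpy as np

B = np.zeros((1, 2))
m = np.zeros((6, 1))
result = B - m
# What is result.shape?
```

(6, 2)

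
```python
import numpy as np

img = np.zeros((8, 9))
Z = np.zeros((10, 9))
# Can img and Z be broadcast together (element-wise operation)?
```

No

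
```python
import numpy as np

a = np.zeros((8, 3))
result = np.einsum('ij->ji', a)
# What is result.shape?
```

(3, 8)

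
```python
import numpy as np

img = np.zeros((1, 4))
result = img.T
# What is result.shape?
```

(4, 1)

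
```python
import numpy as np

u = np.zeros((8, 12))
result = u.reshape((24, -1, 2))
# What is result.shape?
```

(24, 2, 2)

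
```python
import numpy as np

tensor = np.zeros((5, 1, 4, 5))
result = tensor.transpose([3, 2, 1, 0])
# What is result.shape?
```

(5, 4, 1, 5)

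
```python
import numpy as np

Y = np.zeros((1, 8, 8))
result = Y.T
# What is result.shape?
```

(8, 8, 1)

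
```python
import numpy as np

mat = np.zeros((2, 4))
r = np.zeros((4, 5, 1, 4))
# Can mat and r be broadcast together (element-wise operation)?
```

Yes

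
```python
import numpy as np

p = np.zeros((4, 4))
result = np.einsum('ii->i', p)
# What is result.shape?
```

(4,)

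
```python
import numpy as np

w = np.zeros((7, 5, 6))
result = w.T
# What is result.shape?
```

(6, 5, 7)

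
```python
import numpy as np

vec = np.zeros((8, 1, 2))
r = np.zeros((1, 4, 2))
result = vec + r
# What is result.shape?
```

(8, 4, 2)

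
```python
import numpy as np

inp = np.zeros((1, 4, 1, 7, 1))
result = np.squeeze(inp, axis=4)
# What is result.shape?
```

(1, 4, 1, 7)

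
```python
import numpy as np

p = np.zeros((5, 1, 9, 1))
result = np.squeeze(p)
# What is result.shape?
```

(5, 9)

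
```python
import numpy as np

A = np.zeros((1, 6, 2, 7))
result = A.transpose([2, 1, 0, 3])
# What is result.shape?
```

(2, 6, 1, 7)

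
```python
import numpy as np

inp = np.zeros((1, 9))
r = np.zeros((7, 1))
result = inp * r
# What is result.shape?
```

(7, 9)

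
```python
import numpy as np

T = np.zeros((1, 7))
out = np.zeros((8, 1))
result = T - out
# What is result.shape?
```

(8, 7)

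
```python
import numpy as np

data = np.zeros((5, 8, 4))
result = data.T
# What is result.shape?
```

(4, 8, 5)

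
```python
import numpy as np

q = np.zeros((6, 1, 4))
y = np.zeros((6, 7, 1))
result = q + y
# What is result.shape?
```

(6, 7, 4)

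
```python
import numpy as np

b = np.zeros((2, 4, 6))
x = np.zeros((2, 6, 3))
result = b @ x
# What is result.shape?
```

(2, 4, 3)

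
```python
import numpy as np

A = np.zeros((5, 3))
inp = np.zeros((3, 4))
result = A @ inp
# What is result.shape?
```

(5, 4)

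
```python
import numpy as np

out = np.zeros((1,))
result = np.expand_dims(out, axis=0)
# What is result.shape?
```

(1, 1)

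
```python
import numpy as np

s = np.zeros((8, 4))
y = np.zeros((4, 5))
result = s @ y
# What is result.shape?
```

(8, 5)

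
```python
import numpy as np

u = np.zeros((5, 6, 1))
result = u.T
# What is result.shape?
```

(1, 6, 5)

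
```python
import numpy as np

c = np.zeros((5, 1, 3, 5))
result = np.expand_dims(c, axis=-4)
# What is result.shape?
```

(5, 1, 1, 3, 5)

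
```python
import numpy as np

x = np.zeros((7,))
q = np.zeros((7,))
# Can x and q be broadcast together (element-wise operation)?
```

Yes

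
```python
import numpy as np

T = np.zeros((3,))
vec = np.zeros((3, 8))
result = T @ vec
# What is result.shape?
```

(8,)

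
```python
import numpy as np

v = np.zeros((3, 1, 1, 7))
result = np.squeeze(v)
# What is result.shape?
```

(3, 7)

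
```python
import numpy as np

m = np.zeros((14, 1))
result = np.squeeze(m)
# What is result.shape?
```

(14,)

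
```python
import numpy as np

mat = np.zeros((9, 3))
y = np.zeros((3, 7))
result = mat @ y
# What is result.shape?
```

(9, 7)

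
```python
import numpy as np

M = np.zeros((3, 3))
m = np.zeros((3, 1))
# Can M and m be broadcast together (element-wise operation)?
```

Yes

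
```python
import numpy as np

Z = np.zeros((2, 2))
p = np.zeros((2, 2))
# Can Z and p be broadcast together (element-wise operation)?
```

Yes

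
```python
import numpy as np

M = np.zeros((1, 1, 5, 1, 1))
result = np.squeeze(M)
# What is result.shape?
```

(5,)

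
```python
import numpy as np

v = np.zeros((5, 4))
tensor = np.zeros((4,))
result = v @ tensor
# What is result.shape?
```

(5,)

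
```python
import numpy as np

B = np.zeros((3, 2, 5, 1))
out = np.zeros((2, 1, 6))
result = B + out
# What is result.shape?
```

(3, 2, 5, 6)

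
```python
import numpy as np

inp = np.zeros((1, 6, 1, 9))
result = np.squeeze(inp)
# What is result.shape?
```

(6, 9)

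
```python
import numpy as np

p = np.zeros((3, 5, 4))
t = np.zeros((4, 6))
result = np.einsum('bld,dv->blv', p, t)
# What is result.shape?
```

(3, 5, 6)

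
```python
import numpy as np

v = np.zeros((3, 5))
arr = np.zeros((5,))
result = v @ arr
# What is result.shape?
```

(3,)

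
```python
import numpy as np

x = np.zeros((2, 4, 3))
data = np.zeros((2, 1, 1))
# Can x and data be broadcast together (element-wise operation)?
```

Yes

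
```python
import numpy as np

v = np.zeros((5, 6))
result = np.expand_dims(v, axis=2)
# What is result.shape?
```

(5, 6, 1)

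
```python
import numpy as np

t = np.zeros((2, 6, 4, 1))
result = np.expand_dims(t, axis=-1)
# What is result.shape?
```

(2, 6, 4, 1, 1)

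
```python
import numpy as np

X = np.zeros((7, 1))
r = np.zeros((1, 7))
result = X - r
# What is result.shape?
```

(7, 7)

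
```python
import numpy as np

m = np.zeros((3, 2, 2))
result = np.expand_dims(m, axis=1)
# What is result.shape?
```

(3, 1, 2, 2)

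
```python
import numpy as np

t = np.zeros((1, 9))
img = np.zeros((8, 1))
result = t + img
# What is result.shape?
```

(8, 9)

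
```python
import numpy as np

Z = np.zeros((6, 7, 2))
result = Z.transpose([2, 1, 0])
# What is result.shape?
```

(2, 7, 6)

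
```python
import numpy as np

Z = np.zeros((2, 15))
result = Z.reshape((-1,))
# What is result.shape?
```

(30,)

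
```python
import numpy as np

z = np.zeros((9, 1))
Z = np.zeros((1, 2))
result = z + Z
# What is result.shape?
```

(9, 2)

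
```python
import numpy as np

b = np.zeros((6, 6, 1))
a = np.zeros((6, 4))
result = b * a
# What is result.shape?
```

(6, 6, 4)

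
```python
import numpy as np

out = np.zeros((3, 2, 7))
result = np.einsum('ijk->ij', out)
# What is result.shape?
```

(3, 2)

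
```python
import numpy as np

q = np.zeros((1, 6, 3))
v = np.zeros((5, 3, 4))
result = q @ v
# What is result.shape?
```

(5, 6, 4)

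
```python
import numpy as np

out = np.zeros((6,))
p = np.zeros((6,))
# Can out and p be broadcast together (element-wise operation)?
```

Yes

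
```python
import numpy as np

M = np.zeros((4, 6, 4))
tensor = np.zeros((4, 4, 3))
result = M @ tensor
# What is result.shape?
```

(4, 6, 3)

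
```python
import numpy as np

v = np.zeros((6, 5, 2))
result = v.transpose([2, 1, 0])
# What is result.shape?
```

(2, 5, 6)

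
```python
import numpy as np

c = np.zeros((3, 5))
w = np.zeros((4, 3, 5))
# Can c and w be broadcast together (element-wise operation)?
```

Yes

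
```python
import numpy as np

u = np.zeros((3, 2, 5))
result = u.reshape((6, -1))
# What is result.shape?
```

(6, 5)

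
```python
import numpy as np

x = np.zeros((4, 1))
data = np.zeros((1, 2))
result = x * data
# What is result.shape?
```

(4, 2)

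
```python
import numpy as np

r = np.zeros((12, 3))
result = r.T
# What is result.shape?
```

(3, 12)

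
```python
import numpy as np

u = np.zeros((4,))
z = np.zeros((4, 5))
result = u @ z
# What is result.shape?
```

(5,)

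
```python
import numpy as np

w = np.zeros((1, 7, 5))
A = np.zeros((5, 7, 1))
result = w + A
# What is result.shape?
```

(5, 7, 5)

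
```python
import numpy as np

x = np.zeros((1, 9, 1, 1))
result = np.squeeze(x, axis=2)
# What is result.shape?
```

(1, 9, 1)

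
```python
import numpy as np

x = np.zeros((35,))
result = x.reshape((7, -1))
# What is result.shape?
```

(7, 5)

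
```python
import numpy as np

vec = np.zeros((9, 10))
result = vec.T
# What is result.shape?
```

(10, 9)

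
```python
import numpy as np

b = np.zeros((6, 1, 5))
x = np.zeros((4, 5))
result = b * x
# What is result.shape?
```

(6, 4, 5)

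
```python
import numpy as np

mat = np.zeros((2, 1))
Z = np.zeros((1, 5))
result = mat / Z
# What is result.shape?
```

(2, 5)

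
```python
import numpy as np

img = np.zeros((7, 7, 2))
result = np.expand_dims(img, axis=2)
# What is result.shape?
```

(7, 7, 1, 2)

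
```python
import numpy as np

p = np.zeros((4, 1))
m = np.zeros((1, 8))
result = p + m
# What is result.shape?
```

(4, 8)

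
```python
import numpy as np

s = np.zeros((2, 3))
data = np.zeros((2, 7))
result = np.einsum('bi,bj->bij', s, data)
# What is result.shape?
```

(2, 3, 7)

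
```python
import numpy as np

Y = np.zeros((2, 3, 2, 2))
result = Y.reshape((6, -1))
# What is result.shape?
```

(6, 4)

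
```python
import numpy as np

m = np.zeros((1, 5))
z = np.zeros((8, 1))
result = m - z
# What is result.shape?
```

(8, 5)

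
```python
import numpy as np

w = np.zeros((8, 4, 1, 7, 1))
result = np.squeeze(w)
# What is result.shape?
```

(8, 4, 7)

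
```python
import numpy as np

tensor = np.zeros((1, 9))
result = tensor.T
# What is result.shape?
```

(9, 1)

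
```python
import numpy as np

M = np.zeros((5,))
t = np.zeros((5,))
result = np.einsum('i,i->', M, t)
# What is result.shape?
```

()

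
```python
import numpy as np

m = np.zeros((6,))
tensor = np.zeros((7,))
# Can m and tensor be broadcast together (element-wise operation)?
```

No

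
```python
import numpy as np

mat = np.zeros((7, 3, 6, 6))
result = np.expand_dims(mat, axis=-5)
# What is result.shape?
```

(1, 7, 3, 6, 6)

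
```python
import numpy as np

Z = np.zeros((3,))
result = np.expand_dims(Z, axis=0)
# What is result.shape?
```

(1, 3)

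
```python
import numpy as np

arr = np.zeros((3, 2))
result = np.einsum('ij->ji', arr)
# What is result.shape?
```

(2, 3)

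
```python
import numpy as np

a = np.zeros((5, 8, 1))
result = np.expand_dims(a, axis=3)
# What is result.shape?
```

(5, 8, 1, 1)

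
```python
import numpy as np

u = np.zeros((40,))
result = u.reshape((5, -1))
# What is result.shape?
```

(5, 8)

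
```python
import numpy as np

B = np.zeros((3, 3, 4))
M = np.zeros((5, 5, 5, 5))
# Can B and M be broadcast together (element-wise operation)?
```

No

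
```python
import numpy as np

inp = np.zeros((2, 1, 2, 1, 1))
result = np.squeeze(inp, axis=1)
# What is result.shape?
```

(2, 2, 1, 1)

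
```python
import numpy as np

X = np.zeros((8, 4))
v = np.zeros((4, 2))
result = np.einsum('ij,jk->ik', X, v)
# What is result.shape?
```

(8, 2)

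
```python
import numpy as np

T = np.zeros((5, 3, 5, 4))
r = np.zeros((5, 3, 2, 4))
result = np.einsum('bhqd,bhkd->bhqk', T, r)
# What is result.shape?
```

(5, 3, 5, 2)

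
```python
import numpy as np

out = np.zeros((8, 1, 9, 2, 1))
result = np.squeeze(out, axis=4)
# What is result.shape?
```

(8, 1, 9, 2)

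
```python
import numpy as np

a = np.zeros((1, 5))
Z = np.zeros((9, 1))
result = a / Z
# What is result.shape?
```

(9, 5)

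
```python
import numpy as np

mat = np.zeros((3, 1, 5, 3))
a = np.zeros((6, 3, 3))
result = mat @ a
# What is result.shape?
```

(3, 6, 5, 3)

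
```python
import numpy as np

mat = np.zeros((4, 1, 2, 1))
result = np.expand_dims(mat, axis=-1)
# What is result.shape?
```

(4, 1, 2, 1, 1)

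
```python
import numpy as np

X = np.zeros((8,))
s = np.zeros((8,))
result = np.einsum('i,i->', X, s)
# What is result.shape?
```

()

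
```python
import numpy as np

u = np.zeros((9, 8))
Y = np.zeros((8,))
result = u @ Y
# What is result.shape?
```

(9,)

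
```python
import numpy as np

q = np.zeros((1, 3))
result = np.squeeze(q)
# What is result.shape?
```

(3,)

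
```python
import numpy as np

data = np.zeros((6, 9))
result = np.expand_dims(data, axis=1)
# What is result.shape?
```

(6, 1, 9)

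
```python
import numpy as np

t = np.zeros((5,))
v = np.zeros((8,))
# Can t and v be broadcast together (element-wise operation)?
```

No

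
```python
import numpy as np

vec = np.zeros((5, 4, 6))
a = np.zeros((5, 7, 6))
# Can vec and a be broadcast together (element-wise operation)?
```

No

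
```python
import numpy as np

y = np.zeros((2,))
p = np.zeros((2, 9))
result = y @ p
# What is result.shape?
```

(9,)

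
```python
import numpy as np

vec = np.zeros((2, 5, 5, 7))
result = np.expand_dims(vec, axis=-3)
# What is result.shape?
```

(2, 5, 1, 5, 7)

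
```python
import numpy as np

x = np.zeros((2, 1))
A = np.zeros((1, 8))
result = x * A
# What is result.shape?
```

(2, 8)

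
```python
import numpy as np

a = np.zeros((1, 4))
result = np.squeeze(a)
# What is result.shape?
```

(4,)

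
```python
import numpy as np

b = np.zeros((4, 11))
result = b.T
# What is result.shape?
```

(11, 4)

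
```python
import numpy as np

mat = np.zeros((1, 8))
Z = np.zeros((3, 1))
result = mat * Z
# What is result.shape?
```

(3, 8)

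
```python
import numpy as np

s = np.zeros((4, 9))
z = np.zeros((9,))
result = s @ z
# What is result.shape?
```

(4,)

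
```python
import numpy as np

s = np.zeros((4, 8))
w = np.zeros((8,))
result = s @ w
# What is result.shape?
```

(4,)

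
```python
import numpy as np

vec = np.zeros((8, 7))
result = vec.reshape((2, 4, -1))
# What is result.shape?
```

(2, 4, 7)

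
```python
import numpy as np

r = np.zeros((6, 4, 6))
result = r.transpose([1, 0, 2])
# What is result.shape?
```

(4, 6, 6)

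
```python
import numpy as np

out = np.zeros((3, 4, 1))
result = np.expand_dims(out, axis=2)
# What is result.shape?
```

(3, 4, 1, 1)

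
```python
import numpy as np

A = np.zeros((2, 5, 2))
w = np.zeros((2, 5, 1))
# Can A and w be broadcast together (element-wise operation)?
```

Yes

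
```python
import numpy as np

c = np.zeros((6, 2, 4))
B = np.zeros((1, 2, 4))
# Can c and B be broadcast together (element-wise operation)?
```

Yes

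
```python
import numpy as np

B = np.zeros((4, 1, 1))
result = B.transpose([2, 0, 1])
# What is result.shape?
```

(1, 4, 1)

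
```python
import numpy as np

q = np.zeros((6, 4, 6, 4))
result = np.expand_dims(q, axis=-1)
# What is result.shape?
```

(6, 4, 6, 4, 1)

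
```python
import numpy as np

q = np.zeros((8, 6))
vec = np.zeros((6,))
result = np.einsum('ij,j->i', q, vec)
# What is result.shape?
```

(8,)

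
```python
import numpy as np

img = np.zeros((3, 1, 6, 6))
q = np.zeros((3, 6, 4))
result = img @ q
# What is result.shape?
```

(3, 3, 6, 4)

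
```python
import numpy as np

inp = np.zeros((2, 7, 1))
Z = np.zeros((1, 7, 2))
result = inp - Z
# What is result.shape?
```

(2, 7, 2)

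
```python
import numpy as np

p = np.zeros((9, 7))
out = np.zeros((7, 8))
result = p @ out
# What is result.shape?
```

(9, 8)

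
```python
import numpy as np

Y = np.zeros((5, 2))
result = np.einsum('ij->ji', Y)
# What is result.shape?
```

(2, 5)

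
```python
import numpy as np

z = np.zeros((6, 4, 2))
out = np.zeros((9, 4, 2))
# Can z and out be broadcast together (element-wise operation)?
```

No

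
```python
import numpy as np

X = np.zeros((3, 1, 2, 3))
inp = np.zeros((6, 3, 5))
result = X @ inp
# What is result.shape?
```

(3, 6, 2, 5)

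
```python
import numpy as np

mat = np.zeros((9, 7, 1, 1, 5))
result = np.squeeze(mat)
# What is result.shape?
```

(9, 7, 5)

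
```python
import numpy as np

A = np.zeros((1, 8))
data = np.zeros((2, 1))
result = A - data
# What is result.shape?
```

(2, 8)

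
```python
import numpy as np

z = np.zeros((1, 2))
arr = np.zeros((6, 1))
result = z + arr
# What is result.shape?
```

(6, 2)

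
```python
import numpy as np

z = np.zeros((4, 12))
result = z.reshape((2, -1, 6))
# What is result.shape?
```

(2, 4, 6)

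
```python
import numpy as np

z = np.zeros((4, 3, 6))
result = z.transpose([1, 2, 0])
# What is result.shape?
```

(3, 6, 4)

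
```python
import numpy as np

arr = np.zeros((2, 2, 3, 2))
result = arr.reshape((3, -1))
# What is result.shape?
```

(3, 8)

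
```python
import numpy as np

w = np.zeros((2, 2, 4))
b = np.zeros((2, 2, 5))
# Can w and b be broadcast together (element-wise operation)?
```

No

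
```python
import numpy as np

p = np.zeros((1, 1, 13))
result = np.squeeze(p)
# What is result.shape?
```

(13,)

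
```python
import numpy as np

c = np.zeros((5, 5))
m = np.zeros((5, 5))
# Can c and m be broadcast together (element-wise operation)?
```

Yes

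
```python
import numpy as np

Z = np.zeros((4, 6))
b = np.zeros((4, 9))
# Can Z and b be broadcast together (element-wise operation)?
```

No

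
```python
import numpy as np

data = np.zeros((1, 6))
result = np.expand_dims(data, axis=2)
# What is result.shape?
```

(1, 6, 1)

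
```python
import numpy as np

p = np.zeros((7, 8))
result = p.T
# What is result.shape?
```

(8, 7)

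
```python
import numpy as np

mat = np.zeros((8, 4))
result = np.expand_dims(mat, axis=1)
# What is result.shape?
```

(8, 1, 4)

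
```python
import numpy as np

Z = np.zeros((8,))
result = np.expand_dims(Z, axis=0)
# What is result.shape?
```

(1, 8)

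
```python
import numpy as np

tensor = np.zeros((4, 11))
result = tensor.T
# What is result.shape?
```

(11, 4)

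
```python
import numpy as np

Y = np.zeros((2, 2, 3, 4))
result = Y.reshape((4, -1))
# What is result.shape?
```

(4, 12)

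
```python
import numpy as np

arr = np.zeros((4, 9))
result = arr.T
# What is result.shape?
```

(9, 4)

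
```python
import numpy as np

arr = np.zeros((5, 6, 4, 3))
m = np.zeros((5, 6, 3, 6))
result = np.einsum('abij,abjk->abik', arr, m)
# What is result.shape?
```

(5, 6, 4, 6)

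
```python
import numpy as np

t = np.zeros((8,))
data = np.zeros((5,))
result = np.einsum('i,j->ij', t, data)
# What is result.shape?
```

(8, 5)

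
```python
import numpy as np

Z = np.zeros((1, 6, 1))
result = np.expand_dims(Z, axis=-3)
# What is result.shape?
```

(1, 1, 6, 1)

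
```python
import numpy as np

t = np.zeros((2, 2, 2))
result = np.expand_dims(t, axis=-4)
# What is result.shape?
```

(1, 2, 2, 2)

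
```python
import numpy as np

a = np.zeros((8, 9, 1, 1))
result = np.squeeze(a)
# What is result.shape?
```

(8, 9)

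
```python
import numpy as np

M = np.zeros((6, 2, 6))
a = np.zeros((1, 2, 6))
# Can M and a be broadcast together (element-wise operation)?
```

Yes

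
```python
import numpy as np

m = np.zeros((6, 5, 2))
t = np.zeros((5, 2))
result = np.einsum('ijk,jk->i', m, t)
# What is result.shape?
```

(6,)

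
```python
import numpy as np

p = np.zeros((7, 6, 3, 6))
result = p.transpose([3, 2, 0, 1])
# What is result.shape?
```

(6, 3, 7, 6)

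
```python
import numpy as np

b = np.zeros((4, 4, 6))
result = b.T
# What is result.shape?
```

(6, 4, 4)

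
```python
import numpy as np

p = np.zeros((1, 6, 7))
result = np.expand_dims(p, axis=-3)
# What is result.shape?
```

(1, 1, 6, 7)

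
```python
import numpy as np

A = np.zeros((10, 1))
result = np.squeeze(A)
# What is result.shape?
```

(10,)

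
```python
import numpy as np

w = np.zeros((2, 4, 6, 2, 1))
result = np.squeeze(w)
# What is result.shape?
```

(2, 4, 6, 2)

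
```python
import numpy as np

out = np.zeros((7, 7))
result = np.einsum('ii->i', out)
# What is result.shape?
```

(7,)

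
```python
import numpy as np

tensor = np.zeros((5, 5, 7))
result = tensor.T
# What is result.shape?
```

(7, 5, 5)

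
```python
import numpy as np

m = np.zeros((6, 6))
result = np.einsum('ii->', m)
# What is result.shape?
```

()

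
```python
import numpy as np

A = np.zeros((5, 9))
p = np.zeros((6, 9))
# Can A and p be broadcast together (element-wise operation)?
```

No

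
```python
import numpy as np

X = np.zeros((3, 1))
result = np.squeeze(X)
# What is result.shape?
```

(3,)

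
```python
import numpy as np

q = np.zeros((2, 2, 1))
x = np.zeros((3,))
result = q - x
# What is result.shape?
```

(2, 2, 3)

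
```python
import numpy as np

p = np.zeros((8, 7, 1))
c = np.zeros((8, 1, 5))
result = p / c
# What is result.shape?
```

(8, 7, 5)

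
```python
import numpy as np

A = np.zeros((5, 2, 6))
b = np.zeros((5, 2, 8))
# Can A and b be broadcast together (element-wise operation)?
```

No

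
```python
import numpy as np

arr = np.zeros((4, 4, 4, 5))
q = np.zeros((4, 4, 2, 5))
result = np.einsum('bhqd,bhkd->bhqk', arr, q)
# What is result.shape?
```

(4, 4, 4, 2)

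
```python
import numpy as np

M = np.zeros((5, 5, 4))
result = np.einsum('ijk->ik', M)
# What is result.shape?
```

(5, 4)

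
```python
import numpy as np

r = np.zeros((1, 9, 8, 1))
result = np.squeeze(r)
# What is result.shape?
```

(9, 8)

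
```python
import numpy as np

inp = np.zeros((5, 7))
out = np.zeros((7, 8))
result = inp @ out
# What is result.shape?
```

(5, 8)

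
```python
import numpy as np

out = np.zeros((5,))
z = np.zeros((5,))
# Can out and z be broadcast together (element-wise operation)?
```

Yes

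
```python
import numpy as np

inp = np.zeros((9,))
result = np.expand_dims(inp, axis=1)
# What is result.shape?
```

(9, 1)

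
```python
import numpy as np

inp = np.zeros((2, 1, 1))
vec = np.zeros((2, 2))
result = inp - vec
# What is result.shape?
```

(2, 2, 2)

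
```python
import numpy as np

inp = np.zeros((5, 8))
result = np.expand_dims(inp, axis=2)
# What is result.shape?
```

(5, 8, 1)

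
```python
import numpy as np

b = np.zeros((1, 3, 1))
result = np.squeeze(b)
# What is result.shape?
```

(3,)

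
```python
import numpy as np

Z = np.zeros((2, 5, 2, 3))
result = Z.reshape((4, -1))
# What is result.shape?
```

(4, 15)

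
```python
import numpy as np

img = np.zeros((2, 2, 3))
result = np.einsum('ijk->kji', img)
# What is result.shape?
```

(3, 2, 2)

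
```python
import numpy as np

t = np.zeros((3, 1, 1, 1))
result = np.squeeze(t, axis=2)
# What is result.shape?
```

(3, 1, 1)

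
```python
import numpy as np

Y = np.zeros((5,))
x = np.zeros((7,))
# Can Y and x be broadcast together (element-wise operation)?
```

No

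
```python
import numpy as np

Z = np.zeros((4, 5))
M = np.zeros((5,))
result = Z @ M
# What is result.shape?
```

(4,)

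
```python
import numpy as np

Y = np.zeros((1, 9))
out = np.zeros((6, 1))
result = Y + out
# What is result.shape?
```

(6, 9)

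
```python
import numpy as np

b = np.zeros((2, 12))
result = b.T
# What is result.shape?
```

(12, 2)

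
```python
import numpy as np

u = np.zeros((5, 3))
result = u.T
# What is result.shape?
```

(3, 5)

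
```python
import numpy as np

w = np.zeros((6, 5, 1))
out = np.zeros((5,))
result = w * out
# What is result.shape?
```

(6, 5, 5)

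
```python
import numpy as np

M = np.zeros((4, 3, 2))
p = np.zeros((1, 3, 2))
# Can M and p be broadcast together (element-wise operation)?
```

Yes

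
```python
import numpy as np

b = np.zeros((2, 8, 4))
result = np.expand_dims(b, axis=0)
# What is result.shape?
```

(1, 2, 8, 4)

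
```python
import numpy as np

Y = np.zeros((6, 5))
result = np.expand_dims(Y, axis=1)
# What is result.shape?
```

(6, 1, 5)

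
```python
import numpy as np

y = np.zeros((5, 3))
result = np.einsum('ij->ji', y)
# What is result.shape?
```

(3, 5)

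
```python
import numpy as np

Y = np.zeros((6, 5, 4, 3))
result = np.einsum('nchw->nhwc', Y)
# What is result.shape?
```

(6, 4, 3, 5)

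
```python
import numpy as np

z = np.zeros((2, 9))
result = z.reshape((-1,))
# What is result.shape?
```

(18,)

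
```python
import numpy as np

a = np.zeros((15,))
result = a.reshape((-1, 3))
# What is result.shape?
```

(5, 3)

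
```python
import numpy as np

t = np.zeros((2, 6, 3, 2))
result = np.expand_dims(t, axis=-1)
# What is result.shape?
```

(2, 6, 3, 2, 1)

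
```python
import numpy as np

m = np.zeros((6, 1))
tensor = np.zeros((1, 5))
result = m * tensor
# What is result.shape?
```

(6, 5)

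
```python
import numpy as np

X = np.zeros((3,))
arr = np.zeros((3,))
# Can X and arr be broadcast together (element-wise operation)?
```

Yes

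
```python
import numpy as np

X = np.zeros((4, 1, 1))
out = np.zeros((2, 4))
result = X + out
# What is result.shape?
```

(4, 2, 4)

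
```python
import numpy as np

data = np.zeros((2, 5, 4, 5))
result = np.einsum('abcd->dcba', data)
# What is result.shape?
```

(5, 4, 5, 2)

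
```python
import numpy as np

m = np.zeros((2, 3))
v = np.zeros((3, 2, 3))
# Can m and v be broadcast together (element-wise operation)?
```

Yes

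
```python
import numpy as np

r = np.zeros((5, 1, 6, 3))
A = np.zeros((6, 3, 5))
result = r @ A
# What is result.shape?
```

(5, 6, 6, 5)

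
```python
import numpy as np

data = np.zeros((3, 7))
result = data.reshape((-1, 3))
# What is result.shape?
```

(7, 3)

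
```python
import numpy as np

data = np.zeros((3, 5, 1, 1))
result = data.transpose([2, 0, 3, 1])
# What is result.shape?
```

(1, 3, 1, 5)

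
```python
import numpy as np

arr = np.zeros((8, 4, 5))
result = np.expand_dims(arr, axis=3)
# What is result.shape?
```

(8, 4, 5, 1)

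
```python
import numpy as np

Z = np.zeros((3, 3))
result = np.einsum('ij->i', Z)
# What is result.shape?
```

(3,)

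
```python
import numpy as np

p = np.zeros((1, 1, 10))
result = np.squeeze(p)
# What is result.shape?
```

(10,)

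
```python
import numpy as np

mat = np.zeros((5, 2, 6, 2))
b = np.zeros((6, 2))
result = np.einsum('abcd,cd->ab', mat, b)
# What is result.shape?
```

(5, 2)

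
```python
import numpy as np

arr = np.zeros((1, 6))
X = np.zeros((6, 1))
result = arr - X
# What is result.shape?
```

(6, 6)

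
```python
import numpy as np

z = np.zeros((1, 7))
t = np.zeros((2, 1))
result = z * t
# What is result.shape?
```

(2, 7)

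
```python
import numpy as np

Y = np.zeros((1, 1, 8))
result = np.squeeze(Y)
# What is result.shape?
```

(8,)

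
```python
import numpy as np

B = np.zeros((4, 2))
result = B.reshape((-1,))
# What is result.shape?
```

(8,)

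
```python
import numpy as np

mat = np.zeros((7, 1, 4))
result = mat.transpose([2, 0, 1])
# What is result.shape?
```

(4, 7, 1)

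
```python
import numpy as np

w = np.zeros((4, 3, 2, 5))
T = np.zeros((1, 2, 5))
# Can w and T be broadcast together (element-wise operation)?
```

Yes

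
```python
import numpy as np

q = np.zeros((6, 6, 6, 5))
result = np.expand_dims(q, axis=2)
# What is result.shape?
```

(6, 6, 1, 6, 5)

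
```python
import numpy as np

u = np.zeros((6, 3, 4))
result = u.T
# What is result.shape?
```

(4, 3, 6)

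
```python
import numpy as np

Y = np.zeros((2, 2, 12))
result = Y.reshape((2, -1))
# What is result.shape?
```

(2, 24)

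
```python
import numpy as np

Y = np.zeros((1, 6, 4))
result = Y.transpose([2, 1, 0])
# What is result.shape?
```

(4, 6, 1)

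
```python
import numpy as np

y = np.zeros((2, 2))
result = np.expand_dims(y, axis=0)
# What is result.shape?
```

(1, 2, 2)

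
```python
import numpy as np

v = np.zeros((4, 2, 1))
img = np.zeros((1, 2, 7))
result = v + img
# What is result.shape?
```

(4, 2, 7)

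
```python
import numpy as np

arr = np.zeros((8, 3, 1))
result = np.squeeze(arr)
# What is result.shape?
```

(8, 3)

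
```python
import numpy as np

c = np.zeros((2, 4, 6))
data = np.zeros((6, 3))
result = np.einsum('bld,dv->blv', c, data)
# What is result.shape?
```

(2, 4, 3)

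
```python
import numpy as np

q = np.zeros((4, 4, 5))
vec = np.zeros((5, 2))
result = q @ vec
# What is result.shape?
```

(4, 4, 2)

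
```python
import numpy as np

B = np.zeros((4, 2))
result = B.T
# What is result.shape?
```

(2, 4)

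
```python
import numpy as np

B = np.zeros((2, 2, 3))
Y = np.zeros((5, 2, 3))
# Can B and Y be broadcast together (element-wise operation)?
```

No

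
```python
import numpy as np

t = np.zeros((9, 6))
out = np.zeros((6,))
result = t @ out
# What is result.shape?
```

(9,)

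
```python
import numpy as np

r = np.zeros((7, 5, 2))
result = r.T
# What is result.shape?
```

(2, 5, 7)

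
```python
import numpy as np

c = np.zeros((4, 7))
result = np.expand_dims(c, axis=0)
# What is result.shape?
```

(1, 4, 7)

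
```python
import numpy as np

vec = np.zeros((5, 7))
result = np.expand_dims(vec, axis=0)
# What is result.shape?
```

(1, 5, 7)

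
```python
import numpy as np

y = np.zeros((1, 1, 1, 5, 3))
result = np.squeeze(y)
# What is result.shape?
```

(5, 3)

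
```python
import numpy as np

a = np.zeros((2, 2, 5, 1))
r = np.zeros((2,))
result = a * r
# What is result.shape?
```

(2, 2, 5, 2)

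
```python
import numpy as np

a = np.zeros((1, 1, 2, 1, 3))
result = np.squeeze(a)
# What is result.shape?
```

(2, 3)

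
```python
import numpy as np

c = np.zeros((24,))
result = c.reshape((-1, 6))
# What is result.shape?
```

(4, 6)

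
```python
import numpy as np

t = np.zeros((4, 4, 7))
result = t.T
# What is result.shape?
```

(7, 4, 4)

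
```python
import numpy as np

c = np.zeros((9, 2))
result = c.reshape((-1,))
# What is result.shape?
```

(18,)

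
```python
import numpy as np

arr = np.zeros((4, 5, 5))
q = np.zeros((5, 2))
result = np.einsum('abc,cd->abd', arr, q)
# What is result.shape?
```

(4, 5, 2)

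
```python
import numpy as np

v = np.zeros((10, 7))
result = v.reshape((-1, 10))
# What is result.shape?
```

(7, 10)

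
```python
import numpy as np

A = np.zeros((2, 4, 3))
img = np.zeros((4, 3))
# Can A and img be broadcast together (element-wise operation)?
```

Yes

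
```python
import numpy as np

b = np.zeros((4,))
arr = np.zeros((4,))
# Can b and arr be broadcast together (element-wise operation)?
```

Yes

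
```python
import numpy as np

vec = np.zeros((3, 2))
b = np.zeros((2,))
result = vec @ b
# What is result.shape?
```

(3,)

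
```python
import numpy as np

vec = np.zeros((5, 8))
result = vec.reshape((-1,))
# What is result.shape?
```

(40,)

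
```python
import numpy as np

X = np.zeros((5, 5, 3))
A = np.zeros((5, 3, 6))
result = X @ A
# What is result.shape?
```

(5, 5, 6)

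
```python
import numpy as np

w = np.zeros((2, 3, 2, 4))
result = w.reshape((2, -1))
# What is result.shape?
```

(2, 24)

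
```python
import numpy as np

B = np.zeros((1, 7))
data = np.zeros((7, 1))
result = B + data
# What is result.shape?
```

(7, 7)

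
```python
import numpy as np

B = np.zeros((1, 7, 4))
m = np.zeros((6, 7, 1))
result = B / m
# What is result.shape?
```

(6, 7, 4)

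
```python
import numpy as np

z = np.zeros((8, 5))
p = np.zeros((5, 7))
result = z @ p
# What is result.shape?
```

(8, 7)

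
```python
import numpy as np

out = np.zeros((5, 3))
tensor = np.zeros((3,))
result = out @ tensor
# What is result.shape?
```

(5,)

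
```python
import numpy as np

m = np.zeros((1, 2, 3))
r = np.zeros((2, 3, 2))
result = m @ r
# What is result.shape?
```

(2, 2, 2)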